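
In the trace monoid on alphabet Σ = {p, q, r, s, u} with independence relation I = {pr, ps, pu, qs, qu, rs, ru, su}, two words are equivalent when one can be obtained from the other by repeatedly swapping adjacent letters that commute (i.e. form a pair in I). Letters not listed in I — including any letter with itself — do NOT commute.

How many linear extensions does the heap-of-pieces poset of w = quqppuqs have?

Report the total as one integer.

#0=q has no predecessor
#1=u has no predecessor
#2=q depends on [0:q]
#3=p depends on [2:q]
#4=p depends on [3:p]
#5=u depends on [1:u]
#6=q depends on [4:p]
#7=s has no predecessor
sources: [0:q, 1:u, 7:s]
N(rest) = Σ N(rest − s) over sources s of rest; N(one piece) = 1:
  size 1 → [5]=1  [6]=1  [7]=1
  size 2 → [1,5]=1  [4,6]=1  [5,6]=2  [5,7]=2  [6,7]=2
  size 3 → [1,5,6]=3  [1,5,7]=3  [3,4,6]=1  [4,5,6]=3  [4,6,7]=3  [5,6,7]=6
  size 4 → [1,4,5,6]=6  [1,5,6,7]=12  [2,3,4,6]=1  [3,4,5,6]=4  [3,4,6,7]=4  [4,5,6,7]=12
  size 5 → [0,2,3,4,6]=1  [1,3,4,5,6]=10  [1,4,5,6,7]=30  [2,3,4,5,6]=5  [2,3,4,6,7]=5  [3,4,5,6,7]=20
  size 6 → [0,2,3,4,5,6]=6  [0,2,3,4,6,7]=6  [1,2,3,4,5,6]=15  [1,3,4,5,6,7]=60  [2,3,4,5,6,7]=30
  first=0(q) contributes 105
  first=1(u) contributes 42
  first=7(s) contributes 21
|[w]| = 168

168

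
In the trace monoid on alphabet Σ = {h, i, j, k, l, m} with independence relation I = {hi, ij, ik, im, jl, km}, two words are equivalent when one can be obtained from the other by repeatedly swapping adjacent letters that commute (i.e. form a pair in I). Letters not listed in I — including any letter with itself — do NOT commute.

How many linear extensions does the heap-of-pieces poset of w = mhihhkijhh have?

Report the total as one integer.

45

0(m) covers ∅
1(h) covers 0:m
2(i) covers ∅
3(h) covers 1:h
4(h) covers 3:h
5(k) covers 4:h
6(i) covers 2:i
7(j) covers 5:k
8(h) covers 7:j
9(h) covers 8:h
floor of heap: 0:m, 2:i
completions by unplaced set U, small U first (add the entries for U minus each lowest piece of U):
  |U|=1: {6}:1  {9}:1
  |U|=2: {2,6}:1  {6,9}:2  {8,9}:1
  |U|=3: {2,6,9}:3  {6,8,9}:3  {7,8,9}:1
  |U|=4: {2,6,8,9}:6  {5,7,8,9}:1  {6,7,8,9}:4
  |U|=5: {2,6,7,8,9}:10  {4,5,7,8,9}:1  {5,6,7,8,9}:5
  |U|=6: {2,5,6,7,8,9}:15  {3,4,5,7,8,9}:1  {4,5,6,7,8,9}:6
  |U|=7: {1,3,4,5,7,8,9}:1  {2,4,5,6,7,8,9}:21  {3,4,5,6,7,8,9}:7
  |U|=8: {0,1,3,4,5,7,8,9}:1  {1,3,4,5,6,7,8,9}:8  {2,3,4,5,6,7,8,9}:28
  start at 0(m): 36
  start at 2(i): 9
sum over floor = 45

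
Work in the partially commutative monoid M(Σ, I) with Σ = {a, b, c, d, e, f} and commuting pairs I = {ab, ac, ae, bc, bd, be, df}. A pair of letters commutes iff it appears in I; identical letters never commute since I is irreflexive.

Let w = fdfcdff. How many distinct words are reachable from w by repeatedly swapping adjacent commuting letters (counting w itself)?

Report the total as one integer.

9

piece 0:f — minimal
piece 1:d — minimal
piece 2:f rests on {0:f}
piece 3:c rests on {1:d, 2:f}
piece 4:d rests on {3:c}
piece 5:f rests on {3:c}
piece 6:f rests on {5:f}
minimal pieces: {0:f, 1:d}
ways to finish when only these pieces remain (= sum over removing one remaining piece with nothing left below it):
  1 left: {4}→1  {6}→1
  2 left: {4,6}→2  {5,6}→1
  3 left: {4,5,6}→3
  4 left: {3,4,5,6}→3
  5 left: {1,3,4,5,6}→3  {2,3,4,5,6}→3
  placing 0:f first → 6 extensions
  placing 1:d first → 3 extensions
total linear extensions = 9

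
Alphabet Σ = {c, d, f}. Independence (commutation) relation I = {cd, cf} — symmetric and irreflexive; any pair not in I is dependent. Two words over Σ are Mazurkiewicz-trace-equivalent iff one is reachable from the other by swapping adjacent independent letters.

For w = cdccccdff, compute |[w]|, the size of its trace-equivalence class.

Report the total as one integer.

#0=c has no predecessor
#1=d has no predecessor
#2=c depends on [0:c]
#3=c depends on [2:c]
#4=c depends on [3:c]
#5=c depends on [4:c]
#6=d depends on [1:d]
#7=f depends on [6:d]
#8=f depends on [7:f]
sources: [0:c, 1:d]
N(rest) = Σ N(rest − s) over sources s of rest; N(one piece) = 1:
  size 1 → [5]=1  [8]=1
  size 2 → [4,5]=1  [5,8]=2  [7,8]=1
  size 3 → [3,4,5]=1  [4,5,8]=3  [5,7,8]=3  [6,7,8]=1
  size 4 → [1,6,7,8]=1  [2,3,4,5]=1  [3,4,5,8]=4  [4,5,7,8]=6  [5,6,7,8]=4
  size 5 → [0,2,3,4,5]=1  [1,5,6,7,8]=5  [2,3,4,5,8]=5  [3,4,5,7,8]=10  [4,5,6,7,8]=10
  size 6 → [0,2,3,4,5,8]=6  [1,4,5,6,7,8]=15  [2,3,4,5,7,8]=15  [3,4,5,6,7,8]=20
  size 7 → [0,2,3,4,5,7,8]=21  [1,3,4,5,6,7,8]=35  [2,3,4,5,6,7,8]=35
  first=0(c) contributes 70
  first=1(d) contributes 56
|[w]| = 126

126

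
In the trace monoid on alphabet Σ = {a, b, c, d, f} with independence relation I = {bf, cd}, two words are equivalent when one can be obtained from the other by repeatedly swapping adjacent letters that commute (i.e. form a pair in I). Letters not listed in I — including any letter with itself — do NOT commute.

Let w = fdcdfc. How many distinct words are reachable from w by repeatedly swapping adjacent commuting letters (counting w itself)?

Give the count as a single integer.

3

drop 0:f onto floor
drop 1:d onto {0:f}
drop 2:c onto {0:f}
drop 3:d onto {1:d}
drop 4:f onto {2:c, 3:d}
drop 5:c onto {4:f}
ground layer = {0:f}
drop-orders for the pieces not yet dropped (sum over which currently-grounded one goes next):
  1 to go: {5} 1
  2 to go: {4,5} 1
  3 to go: {2,4,5} 1  {3,4,5} 1
  4 to go: {1,3,4,5} 1  {2,3,4,5} 2
  if 0:f drops first: 3 orders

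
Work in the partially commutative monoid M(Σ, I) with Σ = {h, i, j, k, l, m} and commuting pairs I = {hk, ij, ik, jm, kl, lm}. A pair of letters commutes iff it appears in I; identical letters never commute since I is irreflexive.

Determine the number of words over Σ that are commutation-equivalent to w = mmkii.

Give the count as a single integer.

3

drop 0:m onto floor
drop 1:m onto {0:m}
drop 2:k onto {1:m}
drop 3:i onto {1:m}
drop 4:i onto {3:i}
ground layer = {0:m}
drop-orders for the pieces not yet dropped (sum over which currently-grounded one goes next):
  1 to go: {2} 1  {4} 1
  2 to go: {2,4} 2  {3,4} 1
  3 to go: {2,3,4} 3
  if 0:m drops first: 3 orders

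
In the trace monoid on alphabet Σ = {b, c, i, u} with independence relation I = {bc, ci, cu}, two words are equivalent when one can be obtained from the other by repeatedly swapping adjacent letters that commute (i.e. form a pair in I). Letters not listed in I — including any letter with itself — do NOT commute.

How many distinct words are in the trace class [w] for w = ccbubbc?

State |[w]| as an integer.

35

piece 0:c — minimal
piece 1:c rests on {0:c}
piece 2:b — minimal
piece 3:u rests on {2:b}
piece 4:b rests on {3:u}
piece 5:b rests on {4:b}
piece 6:c rests on {1:c}
minimal pieces: {0:c, 2:b}
ways to finish when only these pieces remain (= sum over removing one remaining piece with nothing left below it):
  1 left: {5}→1  {6}→1
  2 left: {1,6}→1  {4,5}→1  {5,6}→2
  3 left: {0,1,6}→1  {1,5,6}→3  {3,4,5}→1  {4,5,6}→3
  4 left: {0,1,5,6}→4  {1,4,5,6}→6  {2,3,4,5}→1  {3,4,5,6}→4
  5 left: {0,1,4,5,6}→10  {1,3,4,5,6}→10  {2,3,4,5,6}→5
  placing 0:c first → 15 extensions
  placing 2:b first → 20 extensions
total linear extensions = 35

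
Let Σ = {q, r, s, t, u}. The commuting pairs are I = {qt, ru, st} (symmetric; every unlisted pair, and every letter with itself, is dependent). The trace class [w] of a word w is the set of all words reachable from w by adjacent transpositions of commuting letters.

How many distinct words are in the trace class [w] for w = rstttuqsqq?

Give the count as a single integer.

4

piece 0:r — minimal
piece 1:s rests on {0:r}
piece 2:t rests on {0:r}
piece 3:t rests on {2:t}
piece 4:t rests on {3:t}
piece 5:u rests on {1:s, 4:t}
piece 6:q rests on {5:u}
piece 7:s rests on {6:q}
piece 8:q rests on {7:s}
piece 9:q rests on {8:q}
minimal pieces: {0:r}
ways to finish when only these pieces remain (= sum over removing one remaining piece with nothing left below it):
  1 left: {9}→1
  2 left: {8,9}→1
  3 left: {7,8,9}→1
  4 left: {6,7,8,9}→1
  5 left: {5,6,7,8,9}→1
  6 left: {1,5,6,7,8,9}→1  {4,5,6,7,8,9}→1
  7 left: {1,4,5,6,7,8,9}→2  {3,4,5,6,7,8,9}→1
  8 left: {1,3,4,5,6,7,8,9}→3  {2,3,4,5,6,7,8,9}→1
  placing 0:r first → 4 extensions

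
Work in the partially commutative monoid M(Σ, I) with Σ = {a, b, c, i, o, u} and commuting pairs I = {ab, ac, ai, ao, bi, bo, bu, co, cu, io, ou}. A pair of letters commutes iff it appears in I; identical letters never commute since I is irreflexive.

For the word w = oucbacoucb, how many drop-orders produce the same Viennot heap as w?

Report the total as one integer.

2520

piece 0:o — minimal
piece 1:u — minimal
piece 2:c — minimal
piece 3:b rests on {2:c}
piece 4:a rests on {1:u}
piece 5:c rests on {3:b}
piece 6:o rests on {0:o}
piece 7:u rests on {4:a}
piece 8:c rests on {5:c}
piece 9:b rests on {8:c}
minimal pieces: {0:o, 1:u, 2:c}
ways to finish when only these pieces remain (= sum over removing one remaining piece with nothing left below it):
  1 left: {6}→1  {7}→1  {9}→1
  2 left: {0,6}→1  {4,7}→1  {6,7}→2  {6,9}→2  {7,9}→2  {8,9}→1
  3 left: {0,6,7}→3  {0,6,9}→3  {1,4,7}→1  {4,6,7}→3  {4,7,9}→3  {5,8,9}→1  {6,7,9}→6  {6,8,9}→3  {7,8,9}→3
  4 left: {0,4,6,7}→6  {0,6,7,9}→12  {0,6,8,9}→6  {1,4,6,7}→4  {1,4,7,9}→4  {3,5,8,9}→1  {4,6,7,9}→12  {4,7,8,9}→6  {5,6,8,9}→4  {5,7,8,9}→4  {6,7,8,9}→12
  5 left: {0,1,4,6,7}→10  {0,4,6,7,9}→30  {0,5,6,8,9}→10  {0,6,7,8,9}→30  {1,4,6,7,9}→20  {1,4,7,8,9}→10  {2,3,5,8,9}→1  {3,5,6,8,9}→5  {3,5,7,8,9}→5  {4,5,7,8,9}→10  {4,6,7,8,9}→30  {5,6,7,8,9}→20
  6 left: {0,1,4,6,7,9}→60  {0,3,5,6,8,9}→15  {0,4,6,7,8,9}→90  {0,5,6,7,8,9}→60  {1,4,5,7,8,9}→20  {1,4,6,7,8,9}→60  {2,3,5,6,8,9}→6  {2,3,5,7,8,9}→6  {3,4,5,7,8,9}→15  {3,5,6,7,8,9}→30  {4,5,6,7,8,9}→60
  7 left: {0,1,4,6,7,8,9}→210  {0,2,3,5,6,8,9}→21  {0,3,5,6,7,8,9}→105  {0,4,5,6,7,8,9}→210  {1,3,4,5,7,8,9}→35  {1,4,5,6,7,8,9}→140  {2,3,4,5,7,8,9}→21  {2,3,5,6,7,8,9}→42  {3,4,5,6,7,8,9}→105
  8 left: {0,1,4,5,6,7,8,9}→560  {0,2,3,5,6,7,8,9}→168  {0,3,4,5,6,7,8,9}→420  {1,2,3,4,5,7,8,9}→56  {1,3,4,5,6,7,8,9}→280  {2,3,4,5,6,7,8,9}→168
  placing 0:o first → 504 extensions
  placing 1:u first → 756 extensions
  placing 2:c first → 1260 extensions
total linear extensions = 2520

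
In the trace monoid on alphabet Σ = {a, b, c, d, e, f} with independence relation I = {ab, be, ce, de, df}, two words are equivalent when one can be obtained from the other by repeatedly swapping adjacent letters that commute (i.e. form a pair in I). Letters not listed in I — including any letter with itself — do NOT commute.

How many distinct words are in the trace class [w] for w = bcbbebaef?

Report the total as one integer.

40

#0=b has no predecessor
#1=c depends on [0:b]
#2=b depends on [1:c]
#3=b depends on [2:b]
#4=e has no predecessor
#5=b depends on [3:b]
#6=a depends on [1:c, 4:e]
#7=e depends on [6:a]
#8=f depends on [5:b, 7:e]
sources: [0:b, 4:e]
N(rest) = Σ N(rest − s) over sources s of rest; N(one piece) = 1:
  size 1 → [8]=1
  size 2 → [5,8]=1  [7,8]=1
  size 3 → [3,5,8]=1  [5,7,8]=2  [6,7,8]=1
  size 4 → [2,3,5,8]=1  [3,5,7,8]=3  [4,6,7,8]=1  [5,6,7,8]=3
  size 5 → [2,3,5,7,8]=4  [3,5,6,7,8]=6  [4,5,6,7,8]=4
  size 6 → [2,3,5,6,7,8]=10  [3,4,5,6,7,8]=10
  size 7 → [1,2,3,5,6,7,8]=10  [2,3,4,5,6,7,8]=20
  first=0(b) contributes 30
  first=4(e) contributes 10
|[w]| = 40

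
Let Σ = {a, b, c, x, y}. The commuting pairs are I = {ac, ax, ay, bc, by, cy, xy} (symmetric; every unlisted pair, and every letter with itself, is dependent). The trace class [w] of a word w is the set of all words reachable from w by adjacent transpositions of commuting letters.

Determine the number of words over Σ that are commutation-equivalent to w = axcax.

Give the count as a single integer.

drop 0:a onto floor
drop 1:x onto floor
drop 2:c onto {1:x}
drop 3:a onto {0:a}
drop 4:x onto {2:c}
ground layer = {0:a, 1:x}
drop-orders for the pieces not yet dropped (sum over which currently-grounded one goes next):
  1 to go: {3} 1  {4} 1
  2 to go: {0,3} 1  {2,4} 1  {3,4} 2
  3 to go: {0,3,4} 3  {1,2,4} 1  {2,3,4} 3
  if 0:a drops first: 4 orders
  if 1:x drops first: 6 orders
heap linearizations: 10

10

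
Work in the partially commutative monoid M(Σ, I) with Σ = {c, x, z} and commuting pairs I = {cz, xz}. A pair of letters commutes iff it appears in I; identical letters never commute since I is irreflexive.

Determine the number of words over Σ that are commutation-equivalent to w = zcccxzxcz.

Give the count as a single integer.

84

drop 0:z onto floor
drop 1:c onto floor
drop 2:c onto {1:c}
drop 3:c onto {2:c}
drop 4:x onto {3:c}
drop 5:z onto {0:z}
drop 6:x onto {4:x}
drop 7:c onto {6:x}
drop 8:z onto {5:z}
ground layer = {0:z, 1:c}
drop-orders for the pieces not yet dropped (sum over which currently-grounded one goes next):
  1 to go: {7} 1  {8} 1
  2 to go: {5,8} 1  {6,7} 1  {7,8} 2
  3 to go: {0,5,8} 1  {4,6,7} 1  {5,7,8} 3  {6,7,8} 3
  4 to go: {0,5,7,8} 4  {3,4,6,7} 1  {4,6,7,8} 4  {5,6,7,8} 6
  5 to go: {0,5,6,7,8} 10  {2,3,4,6,7} 1  {3,4,6,7,8} 5  {4,5,6,7,8} 10
  6 to go: {0,4,5,6,7,8} 20  {1,2,3,4,6,7} 1  {2,3,4,6,7,8} 6  {3,4,5,6,7,8} 15
  7 to go: {0,3,4,5,6,7,8} 35  {1,2,3,4,6,7,8} 7  {2,3,4,5,6,7,8} 21
  if 0:z drops first: 28 orders
  if 1:c drops first: 56 orders
heap linearizations: 84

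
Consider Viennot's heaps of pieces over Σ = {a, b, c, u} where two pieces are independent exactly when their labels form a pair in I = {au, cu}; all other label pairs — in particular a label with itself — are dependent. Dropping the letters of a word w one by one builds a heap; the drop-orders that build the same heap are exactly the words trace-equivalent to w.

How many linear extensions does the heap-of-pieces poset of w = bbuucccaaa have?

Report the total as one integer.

drop 0:b onto floor
drop 1:b onto {0:b}
drop 2:u onto {1:b}
drop 3:u onto {2:u}
drop 4:c onto {1:b}
drop 5:c onto {4:c}
drop 6:c onto {5:c}
drop 7:a onto {6:c}
drop 8:a onto {7:a}
drop 9:a onto {8:a}
ground layer = {0:b}
drop-orders for the pieces not yet dropped (sum over which currently-grounded one goes next):
  1 to go: {3} 1  {9} 1
  2 to go: {2,3} 1  {3,9} 2  {8,9} 1
  3 to go: {2,3,9} 3  {3,8,9} 3  {7,8,9} 1
  4 to go: {2,3,8,9} 6  {3,7,8,9} 4  {6,7,8,9} 1
  5 to go: {2,3,7,8,9} 10  {3,6,7,8,9} 5  {5,6,7,8,9} 1
  6 to go: {2,3,6,7,8,9} 15  {3,5,6,7,8,9} 6  {4,5,6,7,8,9} 1
  7 to go: {2,3,5,6,7,8,9} 21  {3,4,5,6,7,8,9} 7
  8 to go: {2,3,4,5,6,7,8,9} 28
  if 0:b drops first: 28 orders

28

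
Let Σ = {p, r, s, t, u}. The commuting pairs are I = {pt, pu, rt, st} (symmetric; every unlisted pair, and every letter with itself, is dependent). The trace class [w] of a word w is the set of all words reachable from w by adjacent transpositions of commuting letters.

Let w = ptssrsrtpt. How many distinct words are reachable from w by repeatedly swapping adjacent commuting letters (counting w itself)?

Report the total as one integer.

120

0(p) covers ∅
1(t) covers ∅
2(s) covers 0:p
3(s) covers 2:s
4(r) covers 3:s
5(s) covers 4:r
6(r) covers 5:s
7(t) covers 1:t
8(p) covers 6:r
9(t) covers 7:t
floor of heap: 0:p, 1:t
completions by unplaced set U, small U first (add the entries for U minus each lowest piece of U):
  |U|=1: {8}:1  {9}:1
  |U|=2: {6,8}:1  {7,9}:1  {8,9}:2
  |U|=3: {1,7,9}:1  {5,6,8}:1  {6,8,9}:3  {7,8,9}:3
  |U|=4: {1,7,8,9}:4  {4,5,6,8}:1  {5,6,8,9}:4  {6,7,8,9}:6
  |U|=5: {1,6,7,8,9}:10  {3,4,5,6,8}:1  {4,5,6,8,9}:5  {5,6,7,8,9}:10
  |U|=6: {1,5,6,7,8,9}:20  {2,3,4,5,6,8}:1  {3,4,5,6,8,9}:6  {4,5,6,7,8,9}:15
  |U|=7: {0,2,3,4,5,6,8}:1  {1,4,5,6,7,8,9}:35  {2,3,4,5,6,8,9}:7  {3,4,5,6,7,8,9}:21
  |U|=8: {0,2,3,4,5,6,8,9}:8  {1,3,4,5,6,7,8,9}:56  {2,3,4,5,6,7,8,9}:28
  start at 0(p): 84
  start at 1(t): 36
sum over floor = 120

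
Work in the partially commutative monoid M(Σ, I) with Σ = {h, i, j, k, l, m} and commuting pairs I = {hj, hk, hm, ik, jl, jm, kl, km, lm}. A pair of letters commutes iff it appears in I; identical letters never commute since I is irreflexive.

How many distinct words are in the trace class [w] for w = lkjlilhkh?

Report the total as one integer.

drop 0:l onto floor
drop 1:k onto floor
drop 2:j onto {1:k}
drop 3:l onto {0:l}
drop 4:i onto {2:j, 3:l}
drop 5:l onto {4:i}
drop 6:h onto {5:l}
drop 7:k onto {2:j}
drop 8:h onto {6:h}
ground layer = {0:l, 1:k}
drop-orders for the pieces not yet dropped (sum over which currently-grounded one goes next):
  1 to go: {7} 1  {8} 1
  2 to go: {6,8} 1  {7,8} 2
  3 to go: {5,6,8} 1  {6,7,8} 3
  4 to go: {4,5,6,8} 1  {5,6,7,8} 4
  5 to go: {3,4,5,6,8} 1  {4,5,6,7,8} 5
  6 to go: {0,3,4,5,6,8} 1  {2,4,5,6,7,8} 5  {3,4,5,6,7,8} 6
  7 to go: {0,3,4,5,6,7,8} 7  {1,2,4,5,6,7,8} 5  {2,3,4,5,6,7,8} 11
  if 0:l drops first: 16 orders
  if 1:k drops first: 18 orders
heap linearizations: 34

34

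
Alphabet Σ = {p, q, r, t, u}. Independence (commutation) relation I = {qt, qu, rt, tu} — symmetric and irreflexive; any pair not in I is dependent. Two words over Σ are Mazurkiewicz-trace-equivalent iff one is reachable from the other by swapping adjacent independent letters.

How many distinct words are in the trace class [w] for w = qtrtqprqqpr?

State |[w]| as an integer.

10

drop 0:q onto floor
drop 1:t onto floor
drop 2:r onto {0:q}
drop 3:t onto {1:t}
drop 4:q onto {2:r}
drop 5:p onto {3:t, 4:q}
drop 6:r onto {5:p}
drop 7:q onto {6:r}
drop 8:q onto {7:q}
drop 9:p onto {8:q}
drop 10:r onto {9:p}
ground layer = {0:q, 1:t}
drop-orders for the pieces not yet dropped (sum over which currently-grounded one goes next):
  1 to go: {10} 1
  2 to go: {9,10} 1
  3 to go: {8,9,10} 1
  4 to go: {7,8,9,10} 1
  5 to go: {6,7,8,9,10} 1
  6 to go: {5,6,7,8,9,10} 1
  7 to go: {3,5,6,7,8,9,10} 1  {4,5,6,7,8,9,10} 1
  8 to go: {1,3,5,6,7,8,9,10} 1  {2,4,5,6,7,8,9,10} 1  {3,4,5,6,7,8,9,10} 2
  9 to go: {0,2,4,5,6,7,8,9,10} 1  {1,3,4,5,6,7,8,9,10} 3  {2,3,4,5,6,7,8,9,10} 3
  if 0:q drops first: 6 orders
  if 1:t drops first: 4 orders
heap linearizations: 10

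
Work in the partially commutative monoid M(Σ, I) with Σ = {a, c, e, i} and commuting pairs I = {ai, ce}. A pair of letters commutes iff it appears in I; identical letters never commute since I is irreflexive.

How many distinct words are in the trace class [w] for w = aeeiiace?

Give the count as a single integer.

6

#0=a has no predecessor
#1=e depends on [0:a]
#2=e depends on [1:e]
#3=i depends on [2:e]
#4=i depends on [3:i]
#5=a depends on [2:e]
#6=c depends on [4:i, 5:a]
#7=e depends on [4:i, 5:a]
sources: [0:a]
N(rest) = Σ N(rest − s) over sources s of rest; N(one piece) = 1:
  size 1 → [6]=1  [7]=1
  size 2 → [6,7]=2
  size 3 → [4,6,7]=2  [5,6,7]=2
  size 4 → [3,4,6,7]=2  [4,5,6,7]=4
  size 5 → [3,4,5,6,7]=6
  size 6 → [2,3,4,5,6,7]=6
  first=0(a) contributes 6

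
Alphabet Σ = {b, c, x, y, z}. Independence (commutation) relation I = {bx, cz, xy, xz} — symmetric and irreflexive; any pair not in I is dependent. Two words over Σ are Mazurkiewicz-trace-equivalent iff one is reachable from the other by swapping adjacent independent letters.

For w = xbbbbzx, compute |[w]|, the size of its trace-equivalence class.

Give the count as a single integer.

21

#0=x has no predecessor
#1=b has no predecessor
#2=b depends on [1:b]
#3=b depends on [2:b]
#4=b depends on [3:b]
#5=z depends on [4:b]
#6=x depends on [0:x]
sources: [0:x, 1:b]
N(rest) = Σ N(rest − s) over sources s of rest; N(one piece) = 1:
  size 1 → [5]=1  [6]=1
  size 2 → [0,6]=1  [4,5]=1  [5,6]=2
  size 3 → [0,5,6]=3  [3,4,5]=1  [4,5,6]=3
  size 4 → [0,4,5,6]=6  [2,3,4,5]=1  [3,4,5,6]=4
  size 5 → [0,3,4,5,6]=10  [1,2,3,4,5]=1  [2,3,4,5,6]=5
  first=0(x) contributes 6
  first=1(b) contributes 15
|[w]| = 21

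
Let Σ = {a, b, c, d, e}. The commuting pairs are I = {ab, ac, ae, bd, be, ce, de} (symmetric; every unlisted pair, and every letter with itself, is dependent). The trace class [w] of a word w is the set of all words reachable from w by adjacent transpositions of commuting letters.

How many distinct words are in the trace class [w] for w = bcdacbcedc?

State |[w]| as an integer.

40

#0=b has no predecessor
#1=c depends on [0:b]
#2=d depends on [1:c]
#3=a depends on [2:d]
#4=c depends on [2:d]
#5=b depends on [4:c]
#6=c depends on [5:b]
#7=e has no predecessor
#8=d depends on [3:a, 6:c]
#9=c depends on [8:d]
sources: [0:b, 7:e]
N(rest) = Σ N(rest − s) over sources s of rest; N(one piece) = 1:
  size 1 → [7]=1  [9]=1
  size 2 → [7,9]=2  [8,9]=1
  size 3 → [3,8,9]=1  [6,8,9]=1  [7,8,9]=3
  size 4 → [3,6,8,9]=2  [3,7,8,9]=4  [5,6,8,9]=1  [6,7,8,9]=4
  size 5 → [3,5,6,8,9]=3  [3,6,7,8,9]=10  [4,5,6,8,9]=1  [5,6,7,8,9]=5
  size 6 → [3,4,5,6,8,9]=4  [3,5,6,7,8,9]=18  [4,5,6,7,8,9]=6
  size 7 → [2,3,4,5,6,8,9]=4  [3,4,5,6,7,8,9]=28
  size 8 → [1,2,3,4,5,6,8,9]=4  [2,3,4,5,6,7,8,9]=32
  first=0(b) contributes 36
  first=7(e) contributes 4
|[w]| = 40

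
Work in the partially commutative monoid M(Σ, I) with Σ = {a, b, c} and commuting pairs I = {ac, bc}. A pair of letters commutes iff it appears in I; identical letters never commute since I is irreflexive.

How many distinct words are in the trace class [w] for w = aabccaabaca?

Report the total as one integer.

165

drop 0:a onto floor
drop 1:a onto {0:a}
drop 2:b onto {1:a}
drop 3:c onto floor
drop 4:c onto {3:c}
drop 5:a onto {2:b}
drop 6:a onto {5:a}
drop 7:b onto {6:a}
drop 8:a onto {7:b}
drop 9:c onto {4:c}
drop 10:a onto {8:a}
ground layer = {0:a, 3:c}
drop-orders for the pieces not yet dropped (sum over which currently-grounded one goes next):
  1 to go: {9} 1  {10} 1
  2 to go: {4,9} 1  {8,10} 1  {9,10} 2
  3 to go: {3,4,9} 1  {4,9,10} 3  {7,8,10} 1  {8,9,10} 3
  4 to go: {3,4,9,10} 4  {4,8,9,10} 6  {6,7,8,10} 1  {7,8,9,10} 4
  5 to go: {3,4,8,9,10} 10  {4,7,8,9,10} 10  {5,6,7,8,10} 1  {6,7,8,9,10} 5
  6 to go: {2,5,6,7,8,10} 1  {3,4,7,8,9,10} 20  {4,6,7,8,9,10} 15  {5,6,7,8,9,10} 6
  7 to go: {1,2,5,6,7,8,10} 1  {2,5,6,7,8,9,10} 7  {3,4,6,7,8,9,10} 35  {4,5,6,7,8,9,10} 21
  8 to go: {0,1,2,5,6,7,8,10} 1  {1,2,5,6,7,8,9,10} 8  {2,4,5,6,7,8,9,10} 28  {3,4,5,6,7,8,9,10} 56
  9 to go: {0,1,2,5,6,7,8,9,10} 9  {1,2,4,5,6,7,8,9,10} 36  {2,3,4,5,6,7,8,9,10} 84
  if 0:a drops first: 120 orders
  if 3:c drops first: 45 orders
heap linearizations: 165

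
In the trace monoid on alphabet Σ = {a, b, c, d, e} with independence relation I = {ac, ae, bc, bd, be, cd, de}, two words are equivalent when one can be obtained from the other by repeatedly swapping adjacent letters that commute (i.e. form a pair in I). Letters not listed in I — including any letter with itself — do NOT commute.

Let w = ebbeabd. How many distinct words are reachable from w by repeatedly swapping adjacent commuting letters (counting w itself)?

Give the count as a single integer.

42

drop 0:e onto floor
drop 1:b onto floor
drop 2:b onto {1:b}
drop 3:e onto {0:e}
drop 4:a onto {2:b}
drop 5:b onto {4:a}
drop 6:d onto {4:a}
ground layer = {0:e, 1:b}
drop-orders for the pieces not yet dropped (sum over which currently-grounded one goes next):
  1 to go: {3} 1  {5} 1  {6} 1
  2 to go: {0,3} 1  {3,5} 2  {3,6} 2  {5,6} 2
  3 to go: {0,3,5} 3  {0,3,6} 3  {3,5,6} 6  {4,5,6} 2
  4 to go: {0,3,5,6} 12  {2,4,5,6} 2  {3,4,5,6} 8
  5 to go: {0,3,4,5,6} 20  {1,2,4,5,6} 2  {2,3,4,5,6} 10
  if 0:e drops first: 12 orders
  if 1:b drops first: 30 orders
heap linearizations: 42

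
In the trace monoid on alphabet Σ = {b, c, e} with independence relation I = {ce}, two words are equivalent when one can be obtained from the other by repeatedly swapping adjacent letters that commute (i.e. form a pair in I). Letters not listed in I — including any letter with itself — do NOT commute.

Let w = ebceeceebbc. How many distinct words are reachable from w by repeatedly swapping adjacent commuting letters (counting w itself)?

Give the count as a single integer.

15

0(e) covers ∅
1(b) covers 0:e
2(c) covers 1:b
3(e) covers 1:b
4(e) covers 3:e
5(c) covers 2:c
6(e) covers 4:e
7(e) covers 6:e
8(b) covers 5:c, 7:e
9(b) covers 8:b
10(c) covers 9:b
floor of heap: 0:e
completions by unplaced set U, small U first (add the entries for U minus each lowest piece of U):
  |U|=1: {10}:1
  |U|=2: {9,10}:1
  |U|=3: {8,9,10}:1
  |U|=4: {5,8,9,10}:1  {7,8,9,10}:1
  |U|=5: {2,5,8,9,10}:1  {5,7,8,9,10}:2  {6,7,8,9,10}:1
  |U|=6: {2,5,7,8,9,10}:3  {4,6,7,8,9,10}:1  {5,6,7,8,9,10}:3
  |U|=7: {2,5,6,7,8,9,10}:6  {3,4,6,7,8,9,10}:1  {4,5,6,7,8,9,10}:4
  |U|=8: {2,4,5,6,7,8,9,10}:10  {3,4,5,6,7,8,9,10}:5
  |U|=9: {2,3,4,5,6,7,8,9,10}:15
  start at 0(e): 15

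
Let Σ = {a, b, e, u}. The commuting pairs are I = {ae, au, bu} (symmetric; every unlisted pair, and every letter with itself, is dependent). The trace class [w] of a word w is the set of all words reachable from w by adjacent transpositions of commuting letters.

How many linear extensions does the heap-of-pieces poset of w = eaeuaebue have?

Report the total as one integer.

#0=e has no predecessor
#1=a has no predecessor
#2=e depends on [0:e]
#3=u depends on [2:e]
#4=a depends on [1:a]
#5=e depends on [3:u]
#6=b depends on [4:a, 5:e]
#7=u depends on [5:e]
#8=e depends on [6:b, 7:u]
sources: [0:e, 1:a]
N(rest) = Σ N(rest − s) over sources s of rest; N(one piece) = 1:
  size 1 → [8]=1
  size 2 → [6,8]=1  [7,8]=1
  size 3 → [4,6,8]=1  [6,7,8]=2
  size 4 → [1,4,6,8]=1  [4,6,7,8]=3  [5,6,7,8]=2
  size 5 → [1,4,6,7,8]=4  [3,5,6,7,8]=2  [4,5,6,7,8]=5
  size 6 → [1,4,5,6,7,8]=9  [2,3,5,6,7,8]=2  [3,4,5,6,7,8]=7
  size 7 → [0,2,3,5,6,7,8]=2  [1,3,4,5,6,7,8]=16  [2,3,4,5,6,7,8]=9
  first=0(e) contributes 25
  first=1(a) contributes 11
|[w]| = 36

36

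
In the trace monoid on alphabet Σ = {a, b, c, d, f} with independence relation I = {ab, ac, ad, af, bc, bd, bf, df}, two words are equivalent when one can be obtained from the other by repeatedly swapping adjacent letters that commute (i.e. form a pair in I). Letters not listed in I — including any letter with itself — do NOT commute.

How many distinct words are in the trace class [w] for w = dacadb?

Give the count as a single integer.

60

#0=d has no predecessor
#1=a has no predecessor
#2=c depends on [0:d]
#3=a depends on [1:a]
#4=d depends on [2:c]
#5=b has no predecessor
sources: [0:d, 1:a, 5:b]
N(rest) = Σ N(rest − s) over sources s of rest; N(one piece) = 1:
  size 1 → [3]=1  [4]=1  [5]=1
  size 2 → [1,3]=1  [2,4]=1  [3,4]=2  [3,5]=2  [4,5]=2
  size 3 → [0,2,4]=1  [1,3,4]=3  [1,3,5]=3  [2,3,4]=3  [2,4,5]=3  [3,4,5]=6
  size 4 → [0,2,3,4]=4  [0,2,4,5]=4  [1,2,3,4]=6  [1,3,4,5]=12  [2,3,4,5]=12
  first=0(d) contributes 30
  first=1(a) contributes 20
  first=5(b) contributes 10
|[w]| = 60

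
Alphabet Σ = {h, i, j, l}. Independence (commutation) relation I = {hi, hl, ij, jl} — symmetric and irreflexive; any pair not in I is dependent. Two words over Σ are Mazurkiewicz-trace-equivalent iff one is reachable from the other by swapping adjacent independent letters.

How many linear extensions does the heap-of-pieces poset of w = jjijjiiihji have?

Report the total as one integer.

462

drop 0:j onto floor
drop 1:j onto {0:j}
drop 2:i onto floor
drop 3:j onto {1:j}
drop 4:j onto {3:j}
drop 5:i onto {2:i}
drop 6:i onto {5:i}
drop 7:i onto {6:i}
drop 8:h onto {4:j}
drop 9:j onto {8:h}
drop 10:i onto {7:i}
ground layer = {0:j, 2:i}
drop-orders for the pieces not yet dropped (sum over which currently-grounded one goes next):
  1 to go: {9} 1  {10} 1
  2 to go: {7,10} 1  {8,9} 1  {9,10} 2
  3 to go: {4,8,9} 1  {6,7,10} 1  {7,9,10} 3  {8,9,10} 3
  4 to go: {3,4,8,9} 1  {4,8,9,10} 4  {5,6,7,10} 1  {6,7,9,10} 4  {7,8,9,10} 6
  5 to go: {1,3,4,8,9} 1  {2,5,6,7,10} 1  {3,4,8,9,10} 5  {4,7,8,9,10} 10  {5,6,7,9,10} 5  {6,7,8,9,10} 10
  6 to go: {0,1,3,4,8,9} 1  {1,3,4,8,9,10} 6  {2,5,6,7,9,10} 6  {3,4,7,8,9,10} 15  {4,6,7,8,9,10} 20  {5,6,7,8,9,10} 15
  7 to go: {0,1,3,4,8,9,10} 7  {1,3,4,7,8,9,10} 21  {2,5,6,7,8,9,10} 21  {3,4,6,7,8,9,10} 35  {4,5,6,7,8,9,10} 35
  8 to go: {0,1,3,4,7,8,9,10} 28  {1,3,4,6,7,8,9,10} 56  {2,4,5,6,7,8,9,10} 56  {3,4,5,6,7,8,9,10} 70
  9 to go: {0,1,3,4,6,7,8,9,10} 84  {1,3,4,5,6,7,8,9,10} 126  {2,3,4,5,6,7,8,9,10} 126
  if 0:j drops first: 252 orders
  if 2:i drops first: 210 orders
heap linearizations: 462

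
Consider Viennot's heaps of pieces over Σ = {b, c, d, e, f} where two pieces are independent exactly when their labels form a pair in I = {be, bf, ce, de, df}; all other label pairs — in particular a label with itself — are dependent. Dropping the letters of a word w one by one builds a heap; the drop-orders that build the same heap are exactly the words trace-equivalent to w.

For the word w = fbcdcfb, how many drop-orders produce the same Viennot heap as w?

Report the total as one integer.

drop 0:f onto floor
drop 1:b onto floor
drop 2:c onto {0:f, 1:b}
drop 3:d onto {2:c}
drop 4:c onto {3:d}
drop 5:f onto {4:c}
drop 6:b onto {4:c}
ground layer = {0:f, 1:b}
drop-orders for the pieces not yet dropped (sum over which currently-grounded one goes next):
  1 to go: {5} 1  {6} 1
  2 to go: {5,6} 2
  3 to go: {4,5,6} 2
  4 to go: {3,4,5,6} 2
  5 to go: {2,3,4,5,6} 2
  if 0:f drops first: 2 orders
  if 1:b drops first: 2 orders
heap linearizations: 4

4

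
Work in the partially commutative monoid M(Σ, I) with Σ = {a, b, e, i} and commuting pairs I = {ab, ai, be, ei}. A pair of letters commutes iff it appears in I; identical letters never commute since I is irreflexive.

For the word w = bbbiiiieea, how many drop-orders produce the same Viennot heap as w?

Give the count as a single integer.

120

drop 0:b onto floor
drop 1:b onto {0:b}
drop 2:b onto {1:b}
drop 3:i onto {2:b}
drop 4:i onto {3:i}
drop 5:i onto {4:i}
drop 6:i onto {5:i}
drop 7:e onto floor
drop 8:e onto {7:e}
drop 9:a onto {8:e}
ground layer = {0:b, 7:e}
drop-orders for the pieces not yet dropped (sum over which currently-grounded one goes next):
  1 to go: {6} 1  {9} 1
  2 to go: {5,6} 1  {6,9} 2  {8,9} 1
  3 to go: {4,5,6} 1  {5,6,9} 3  {6,8,9} 3  {7,8,9} 1
  4 to go: {3,4,5,6} 1  {4,5,6,9} 4  {5,6,8,9} 6  {6,7,8,9} 4
  5 to go: {2,3,4,5,6} 1  {3,4,5,6,9} 5  {4,5,6,8,9} 10  {5,6,7,8,9} 10
  6 to go: {1,2,3,4,5,6} 1  {2,3,4,5,6,9} 6  {3,4,5,6,8,9} 15  {4,5,6,7,8,9} 20
  7 to go: {0,1,2,3,4,5,6} 1  {1,2,3,4,5,6,9} 7  {2,3,4,5,6,8,9} 21  {3,4,5,6,7,8,9} 35
  8 to go: {0,1,2,3,4,5,6,9} 8  {1,2,3,4,5,6,8,9} 28  {2,3,4,5,6,7,8,9} 56
  if 0:b drops first: 84 orders
  if 7:e drops first: 36 orders
heap linearizations: 120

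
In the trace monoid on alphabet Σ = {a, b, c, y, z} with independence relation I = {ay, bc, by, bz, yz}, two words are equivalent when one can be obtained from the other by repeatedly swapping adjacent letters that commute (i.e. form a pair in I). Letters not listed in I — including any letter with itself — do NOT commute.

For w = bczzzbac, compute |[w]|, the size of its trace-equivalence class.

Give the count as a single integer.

15

0(b) covers ∅
1(c) covers ∅
2(z) covers 1:c
3(z) covers 2:z
4(z) covers 3:z
5(b) covers 0:b
6(a) covers 4:z, 5:b
7(c) covers 6:a
floor of heap: 0:b, 1:c
completions by unplaced set U, small U first (add the entries for U minus each lowest piece of U):
  |U|=1: {7}:1
  |U|=2: {6,7}:1
  |U|=3: {4,6,7}:1  {5,6,7}:1
  |U|=4: {0,5,6,7}:1  {3,4,6,7}:1  {4,5,6,7}:2
  |U|=5: {0,4,5,6,7}:3  {2,3,4,6,7}:1  {3,4,5,6,7}:3
  |U|=6: {0,3,4,5,6,7}:6  {1,2,3,4,6,7}:1  {2,3,4,5,6,7}:4
  start at 0(b): 5
  start at 1(c): 10
sum over floor = 15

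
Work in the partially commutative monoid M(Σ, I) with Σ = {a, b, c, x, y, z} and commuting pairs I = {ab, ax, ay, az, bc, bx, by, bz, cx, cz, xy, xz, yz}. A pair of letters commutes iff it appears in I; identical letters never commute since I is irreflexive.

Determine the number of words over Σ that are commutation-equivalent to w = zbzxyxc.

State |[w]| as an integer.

piece 0:z — minimal
piece 1:b — minimal
piece 2:z rests on {0:z}
piece 3:x — minimal
piece 4:y — minimal
piece 5:x rests on {3:x}
piece 6:c rests on {4:y}
minimal pieces: {0:z, 1:b, 3:x, 4:y}
ways to finish when only these pieces remain (= sum over removing one remaining piece with nothing left below it):
  1 left: {1}→1  {2}→1  {5}→1  {6}→1
  2 left: {0,2}→1  {1,2}→2  {1,5}→2  {1,6}→2  {2,5}→2  {2,6}→2  {3,5}→1  {4,6}→1  {5,6}→2
  3 left: {0,1,2}→3  {0,2,5}→3  {0,2,6}→3  {1,2,5}→6  {1,2,6}→6  {1,3,5}→3  {1,4,6}→3  {1,5,6}→6  {2,3,5}→3  {2,4,6}→3  {2,5,6}→6  {3,5,6}→3  {4,5,6}→3
  4 left: {0,1,2,5}→12  {0,1,2,6}→12  {0,2,3,5}→6  {0,2,4,6}→6  {0,2,5,6}→12  {1,2,3,5}→12  {1,2,4,6}→12  {1,2,5,6}→24  {1,3,5,6}→12  {1,4,5,6}→12  {2,3,5,6}→12  {2,4,5,6}→12  {3,4,5,6}→6
  5 left: {0,1,2,3,5}→30  {0,1,2,4,6}→30  {0,1,2,5,6}→60  {0,2,3,5,6}→30  {0,2,4,5,6}→30  {1,2,3,5,6}→60  {1,2,4,5,6}→60  {1,3,4,5,6}→30  {2,3,4,5,6}→30
  placing 0:z first → 180 extensions
  placing 1:b first → 90 extensions
  placing 3:x first → 180 extensions
  placing 4:y first → 180 extensions
total linear extensions = 630

630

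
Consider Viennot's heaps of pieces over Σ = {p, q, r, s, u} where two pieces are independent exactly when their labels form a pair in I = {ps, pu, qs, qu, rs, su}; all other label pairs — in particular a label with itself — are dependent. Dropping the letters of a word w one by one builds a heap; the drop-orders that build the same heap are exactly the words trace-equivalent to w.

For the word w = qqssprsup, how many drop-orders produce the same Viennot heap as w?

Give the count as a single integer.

168

drop 0:q onto floor
drop 1:q onto {0:q}
drop 2:s onto floor
drop 3:s onto {2:s}
drop 4:p onto {1:q}
drop 5:r onto {4:p}
drop 6:s onto {3:s}
drop 7:u onto {5:r}
drop 8:p onto {5:r}
ground layer = {0:q, 2:s}
drop-orders for the pieces not yet dropped (sum over which currently-grounded one goes next):
  1 to go: {6} 1  {7} 1  {8} 1
  2 to go: {3,6} 1  {6,7} 2  {6,8} 2  {7,8} 2
  3 to go: {2,3,6} 1  {3,6,7} 3  {3,6,8} 3  {5,7,8} 2  {6,7,8} 6
  4 to go: {2,3,6,7} 4  {2,3,6,8} 4  {3,6,7,8} 12  {4,5,7,8} 2  {5,6,7,8} 8
  5 to go: {1,4,5,7,8} 2  {2,3,6,7,8} 20  {3,5,6,7,8} 20  {4,5,6,7,8} 10
  6 to go: {0,1,4,5,7,8} 2  {1,4,5,6,7,8} 12  {2,3,5,6,7,8} 40  {3,4,5,6,7,8} 30
  7 to go: {0,1,4,5,6,7,8} 14  {1,3,4,5,6,7,8} 42  {2,3,4,5,6,7,8} 70
  if 0:q drops first: 112 orders
  if 2:s drops first: 56 orders
heap linearizations: 168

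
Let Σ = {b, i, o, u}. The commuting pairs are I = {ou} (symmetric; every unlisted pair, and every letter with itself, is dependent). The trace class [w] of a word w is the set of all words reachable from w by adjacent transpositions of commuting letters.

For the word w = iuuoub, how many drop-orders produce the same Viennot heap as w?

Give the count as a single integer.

4

0(i) covers ∅
1(u) covers 0:i
2(u) covers 1:u
3(o) covers 0:i
4(u) covers 2:u
5(b) covers 3:o, 4:u
floor of heap: 0:i
completions by unplaced set U, small U first (add the entries for U minus each lowest piece of U):
  |U|=1: {5}:1
  |U|=2: {3,5}:1  {4,5}:1
  |U|=3: {2,4,5}:1  {3,4,5}:2
  |U|=4: {1,2,4,5}:1  {2,3,4,5}:3
  start at 0(i): 4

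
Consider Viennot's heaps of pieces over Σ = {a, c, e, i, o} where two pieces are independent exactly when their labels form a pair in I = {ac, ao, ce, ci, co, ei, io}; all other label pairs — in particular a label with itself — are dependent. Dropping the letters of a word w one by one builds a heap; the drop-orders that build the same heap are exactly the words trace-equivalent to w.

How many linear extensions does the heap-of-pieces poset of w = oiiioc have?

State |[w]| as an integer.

piece 0:o — minimal
piece 1:i — minimal
piece 2:i rests on {1:i}
piece 3:i rests on {2:i}
piece 4:o rests on {0:o}
piece 5:c — minimal
minimal pieces: {0:o, 1:i, 5:c}
ways to finish when only these pieces remain (= sum over removing one remaining piece with nothing left below it):
  1 left: {3}→1  {4}→1  {5}→1
  2 left: {0,4}→1  {2,3}→1  {3,4}→2  {3,5}→2  {4,5}→2
  3 left: {0,3,4}→3  {0,4,5}→3  {1,2,3}→1  {2,3,4}→3  {2,3,5}→3  {3,4,5}→6
  4 left: {0,2,3,4}→6  {0,3,4,5}→12  {1,2,3,4}→4  {1,2,3,5}→4  {2,3,4,5}→12
  placing 0:o first → 20 extensions
  placing 1:i first → 30 extensions
  placing 5:c first → 10 extensions
total linear extensions = 60

60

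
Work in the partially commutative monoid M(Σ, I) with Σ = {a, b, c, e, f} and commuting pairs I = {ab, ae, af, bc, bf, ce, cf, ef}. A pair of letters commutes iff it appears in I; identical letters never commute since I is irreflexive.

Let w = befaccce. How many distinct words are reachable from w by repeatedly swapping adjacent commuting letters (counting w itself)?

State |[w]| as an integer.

piece 0:b — minimal
piece 1:e rests on {0:b}
piece 2:f — minimal
piece 3:a — minimal
piece 4:c rests on {3:a}
piece 5:c rests on {4:c}
piece 6:c rests on {5:c}
piece 7:e rests on {1:e}
minimal pieces: {0:b, 2:f, 3:a}
ways to finish when only these pieces remain (= sum over removing one remaining piece with nothing left below it):
  1 left: {2}→1  {6}→1  {7}→1
  2 left: {1,7}→1  {2,6}→2  {2,7}→2  {5,6}→1  {6,7}→2
  3 left: {0,1,7}→1  {1,2,7}→3  {1,6,7}→3  {2,5,6}→3  {2,6,7}→6  {4,5,6}→1  {5,6,7}→3
  4 left: {0,1,2,7}→4  {0,1,6,7}→4  {1,2,6,7}→12  {1,5,6,7}→6  {2,4,5,6}→4  {2,5,6,7}→12  {3,4,5,6}→1  {4,5,6,7}→4
  5 left: {0,1,2,6,7}→20  {0,1,5,6,7}→10  {1,2,5,6,7}→30  {1,4,5,6,7}→10  {2,3,4,5,6}→5  {2,4,5,6,7}→20  {3,4,5,6,7}→5
  6 left: {0,1,2,5,6,7}→60  {0,1,4,5,6,7}→20  {1,2,4,5,6,7}→60  {1,3,4,5,6,7}→15  {2,3,4,5,6,7}→30
  placing 0:b first → 105 extensions
  placing 2:f first → 35 extensions
  placing 3:a first → 140 extensions
total linear extensions = 280

280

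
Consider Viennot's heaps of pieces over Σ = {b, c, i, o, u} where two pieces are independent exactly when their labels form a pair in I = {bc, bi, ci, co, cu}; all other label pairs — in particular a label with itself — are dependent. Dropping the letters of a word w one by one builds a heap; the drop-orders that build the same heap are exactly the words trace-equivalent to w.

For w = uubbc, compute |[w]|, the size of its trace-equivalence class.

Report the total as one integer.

5

drop 0:u onto floor
drop 1:u onto {0:u}
drop 2:b onto {1:u}
drop 3:b onto {2:b}
drop 4:c onto floor
ground layer = {0:u, 4:c}
drop-orders for the pieces not yet dropped (sum over which currently-grounded one goes next):
  1 to go: {3} 1  {4} 1
  2 to go: {2,3} 1  {3,4} 2
  3 to go: {1,2,3} 1  {2,3,4} 3
  if 0:u drops first: 4 orders
  if 4:c drops first: 1 orders
heap linearizations: 5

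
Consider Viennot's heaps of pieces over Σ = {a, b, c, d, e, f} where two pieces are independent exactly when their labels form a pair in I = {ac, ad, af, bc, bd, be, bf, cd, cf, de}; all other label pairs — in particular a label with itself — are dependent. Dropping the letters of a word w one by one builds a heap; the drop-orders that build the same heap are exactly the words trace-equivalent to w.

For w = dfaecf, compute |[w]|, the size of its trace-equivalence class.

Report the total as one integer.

0(d) covers ∅
1(f) covers 0:d
2(a) covers ∅
3(e) covers 1:f, 2:a
4(c) covers 3:e
5(f) covers 3:e
floor of heap: 0:d, 2:a
completions by unplaced set U, small U first (add the entries for U minus each lowest piece of U):
  |U|=1: {4}:1  {5}:1
  |U|=2: {4,5}:2
  |U|=3: {3,4,5}:2
  |U|=4: {1,3,4,5}:2  {2,3,4,5}:2
  start at 0(d): 4
  start at 2(a): 2
sum over floor = 6

6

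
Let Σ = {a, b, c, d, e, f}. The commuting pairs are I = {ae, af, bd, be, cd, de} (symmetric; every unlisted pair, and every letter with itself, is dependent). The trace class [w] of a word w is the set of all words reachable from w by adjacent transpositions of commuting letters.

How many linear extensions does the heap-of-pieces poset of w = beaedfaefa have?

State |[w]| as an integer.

126

0(b) covers ∅
1(e) covers ∅
2(a) covers 0:b
3(e) covers 1:e
4(d) covers 2:a
5(f) covers 3:e, 4:d
6(a) covers 4:d
7(e) covers 5:f
8(f) covers 7:e
9(a) covers 6:a
floor of heap: 0:b, 1:e
completions by unplaced set U, small U first (add the entries for U minus each lowest piece of U):
  |U|=1: {8}:1  {9}:1
  |U|=2: {6,9}:1  {7,8}:1  {8,9}:2
  |U|=3: {5,7,8}:1  {6,8,9}:3  {7,8,9}:3
  |U|=4: {3,5,7,8}:1  {5,7,8,9}:4  {6,7,8,9}:6
  |U|=5: {1,3,5,7,8}:1  {3,5,7,8,9}:5  {5,6,7,8,9}:10
  |U|=6: {1,3,5,7,8,9}:6  {3,5,6,7,8,9}:15  {4,5,6,7,8,9}:10
  |U|=7: {1,3,5,6,7,8,9}:21  {2,4,5,6,7,8,9}:10  {3,4,5,6,7,8,9}:25
  |U|=8: {0,2,4,5,6,7,8,9}:10  {1,3,4,5,6,7,8,9}:46  {2,3,4,5,6,7,8,9}:35
  start at 0(b): 81
  start at 1(e): 45
sum over floor = 126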